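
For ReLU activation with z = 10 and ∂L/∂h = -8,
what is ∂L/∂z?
∂L/∂z = -8

h = ReLU(10) = 10
Since z > 0: ∂h/∂z = 1
∂L/∂z = ∂L/∂h · ∂h/∂z = -8 × 1 = -8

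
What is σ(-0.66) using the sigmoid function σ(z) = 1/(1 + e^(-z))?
0.3407

sigmoid(-0.66) = 1/(1 + e^(0.66)) = 1/(1 + 1.935) = 0.3407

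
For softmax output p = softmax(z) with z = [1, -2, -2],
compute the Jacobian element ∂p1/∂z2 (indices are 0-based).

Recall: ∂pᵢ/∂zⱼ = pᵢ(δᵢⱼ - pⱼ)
∂p1/∂z2 = -0.00205

p = softmax(z) = [0.9094, 0.04528, 0.04528]
p1 = 0.04528, p2 = 0.04528

∂p1/∂z2 = -p1 × p2 = -0.04528 × 0.04528 = -0.00205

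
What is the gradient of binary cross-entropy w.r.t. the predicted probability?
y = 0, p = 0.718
∂L/∂p = 3.546

∂L/∂p = -y/p + (1-y)/(1-p) = 0 + 1/0.282 = 3.546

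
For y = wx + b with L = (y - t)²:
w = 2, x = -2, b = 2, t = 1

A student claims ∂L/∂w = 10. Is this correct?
Incorrect

y = (2)(-2) + 2 = -2
∂L/∂y = 2(y - t) = 2(-2 - 1) = -6
∂y/∂w = x = -2
∂L/∂w = -6 × -2 = 12

Claimed value: 10
Incorrect: The correct gradient is 12.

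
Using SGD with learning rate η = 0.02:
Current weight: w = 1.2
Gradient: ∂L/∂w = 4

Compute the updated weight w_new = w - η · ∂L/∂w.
w_new = 1.12

w_new = w - η·∂L/∂w = 1.2 - 0.02×(4) = 1.2 - (0.08) = 1.12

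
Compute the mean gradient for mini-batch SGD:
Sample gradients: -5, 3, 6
Average gradient = 1.333

Average = (1/3)(-5 + 3 + 6) = 4/3 = 1.333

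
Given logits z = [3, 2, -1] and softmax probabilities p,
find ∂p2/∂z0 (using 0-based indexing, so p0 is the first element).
∂p2/∂z0 = -0.009532

p = softmax(z) = [0.7214, 0.2654, 0.01321]
p2 = 0.01321, p0 = 0.7214

∂p2/∂z0 = -p2 × p0 = -0.01321 × 0.7214 = -0.009532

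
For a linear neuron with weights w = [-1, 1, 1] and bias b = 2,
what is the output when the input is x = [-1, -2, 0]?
y = 1

y = (-1)(-1) + (1)(-2) + (1)(0) + 2 = 1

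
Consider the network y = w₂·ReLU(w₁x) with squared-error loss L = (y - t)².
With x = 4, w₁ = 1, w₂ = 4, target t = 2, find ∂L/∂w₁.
∂L/∂w₁ = 448

Forward pass:
z = w₁x = 1×4 = 4
h = ReLU(4) = 4
y = w₂h = 4×4 = 16

Backward pass:
∂L/∂y = 2(y - t) = 2(16 - 2) = 28
∂y/∂h = w₂ = 4
∂h/∂z = 1 (ReLU derivative)
∂z/∂w₁ = x = 4

∂L/∂w₁ = 28 × 4 × 1 × 4 = 448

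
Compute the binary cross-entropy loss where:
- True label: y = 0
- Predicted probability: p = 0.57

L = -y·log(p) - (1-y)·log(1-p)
L = 0.844

L = -0·log(0.57) - 1·log(0.43) = -log(0.43) = 0.844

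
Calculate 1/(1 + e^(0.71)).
0.3296

sigmoid(-0.71) = 1/(1 + e^(0.71)) = 1/(1 + 2.034) = 0.3296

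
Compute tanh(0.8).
0.664

tanh(0.8) = (e^(0.8) - e^(-0.8))/(e^(0.8) + e^(-0.8)) = 0.664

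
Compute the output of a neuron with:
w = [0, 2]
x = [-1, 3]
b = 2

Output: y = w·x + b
y = 8

y = (0)(-1) + (2)(3) + 2 = 8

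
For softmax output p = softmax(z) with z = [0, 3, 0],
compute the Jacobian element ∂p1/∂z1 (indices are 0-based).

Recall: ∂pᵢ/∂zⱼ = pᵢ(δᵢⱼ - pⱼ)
∂p1/∂z1 = 0.08236

p = softmax(z) = [0.04528, 0.9094, 0.04528]
p1 = 0.9094

∂p1/∂z1 = p1(1 - p1) = 0.9094 × (1 - 0.9094) = 0.08236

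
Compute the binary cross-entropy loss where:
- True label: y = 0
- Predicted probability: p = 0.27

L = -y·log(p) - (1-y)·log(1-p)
L = 0.3147

L = -0·log(0.27) - 1·log(0.73) = -log(0.73) = 0.3147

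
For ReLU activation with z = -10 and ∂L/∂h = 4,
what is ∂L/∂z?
∂L/∂z = 0

h = ReLU(-10) = 0
Since z < 0: ∂h/∂z = 0
∂L/∂z = ∂L/∂h · ∂h/∂z = 4 × 0 = 0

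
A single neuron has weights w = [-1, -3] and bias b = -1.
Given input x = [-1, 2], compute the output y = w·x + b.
y = -6

y = (-1)(-1) + (-3)(2) + -1 = -6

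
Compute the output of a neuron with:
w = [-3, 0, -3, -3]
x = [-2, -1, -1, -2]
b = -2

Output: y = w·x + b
y = 13

y = (-3)(-2) + (0)(-1) + (-3)(-1) + (-3)(-2) + -2 = 13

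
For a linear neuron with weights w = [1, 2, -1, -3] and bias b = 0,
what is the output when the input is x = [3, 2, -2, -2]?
y = 15

y = (1)(3) + (2)(2) + (-1)(-2) + (-3)(-2) + 0 = 15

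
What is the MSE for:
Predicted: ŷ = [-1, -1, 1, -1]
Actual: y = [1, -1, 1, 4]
MSE = 7.25

MSE = (1/4)((-1-1)² + (-1--1)² + (1-1)² + (-1-4)²) = (1/4)(4 + 0 + 0 + 25) = 7.25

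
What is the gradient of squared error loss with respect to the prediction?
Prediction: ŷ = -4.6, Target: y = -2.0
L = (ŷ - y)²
∂L/∂ŷ = -5.2

∂L/∂ŷ = 2(ŷ - y) = 2(-4.6 - -2.0) = 2(-2.6) = -5.2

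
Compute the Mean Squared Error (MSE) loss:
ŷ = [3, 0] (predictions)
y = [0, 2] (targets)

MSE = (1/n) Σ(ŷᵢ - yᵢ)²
MSE = 6.5

MSE = (1/2)((3-0)² + (0-2)²) = (1/2)(9 + 4) = 6.5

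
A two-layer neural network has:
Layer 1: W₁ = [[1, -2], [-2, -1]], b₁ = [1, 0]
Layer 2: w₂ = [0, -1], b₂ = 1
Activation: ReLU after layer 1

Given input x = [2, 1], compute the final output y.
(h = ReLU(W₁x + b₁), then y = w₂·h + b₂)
y = 1

Layer 1 pre-activation: z₁ = [1, -5]
After ReLU: h = [1, 0]
Layer 2 output: y = 0×1 + -1×0 + 1 = 1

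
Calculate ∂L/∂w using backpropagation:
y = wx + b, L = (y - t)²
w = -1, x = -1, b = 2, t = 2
∂L/∂w = -2

y = wx + b = (-1)(-1) + 2 = 3
∂L/∂y = 2(y - t) = 2(3 - 2) = 2
∂y/∂w = x = -1
∂L/∂w = ∂L/∂y · ∂y/∂w = 2 × -1 = -2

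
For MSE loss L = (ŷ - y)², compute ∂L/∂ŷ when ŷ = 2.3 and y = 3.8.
∂L/∂ŷ = -3.0

∂L/∂ŷ = 2(ŷ - y) = 2(2.3 - 3.8) = 2(-1.5) = -3.0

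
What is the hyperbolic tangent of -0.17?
-0.1684

tanh(-0.17) = (e^(-0.17) - e^(0.17))/(e^(-0.17) + e^(0.17)) = -0.1684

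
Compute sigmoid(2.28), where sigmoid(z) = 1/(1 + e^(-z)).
0.9072

sigmoid(2.28) = 1/(1 + e^(-2.28)) = 1/(1 + 0.1023) = 0.9072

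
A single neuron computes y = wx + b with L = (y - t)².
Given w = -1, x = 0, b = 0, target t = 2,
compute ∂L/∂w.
∂L/∂w = 0

y = wx + b = (-1)(0) + 0 = 0
∂L/∂y = 2(y - t) = 2(0 - 2) = -4
∂y/∂w = x = 0
∂L/∂w = ∂L/∂y · ∂y/∂w = -4 × 0 = 0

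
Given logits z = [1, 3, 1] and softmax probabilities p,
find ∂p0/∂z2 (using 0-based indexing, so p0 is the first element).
∂p0/∂z2 = -0.01134

p = softmax(z) = [0.1065, 0.787, 0.1065]
p0 = 0.1065, p2 = 0.1065

∂p0/∂z2 = -p0 × p2 = -0.1065 × 0.1065 = -0.01134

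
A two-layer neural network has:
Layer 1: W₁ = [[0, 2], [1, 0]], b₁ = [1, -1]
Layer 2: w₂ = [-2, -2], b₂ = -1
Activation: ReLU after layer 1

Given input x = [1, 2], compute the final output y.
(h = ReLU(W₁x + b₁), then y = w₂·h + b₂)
y = -11

Layer 1 pre-activation: z₁ = [5, 0]
After ReLU: h = [5, 0]
Layer 2 output: y = -2×5 + -2×0 + -1 = -11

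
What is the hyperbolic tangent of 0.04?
0.03998

tanh(0.04) = (e^(0.04) - e^(-0.04))/(e^(0.04) + e^(-0.04)) = 0.03998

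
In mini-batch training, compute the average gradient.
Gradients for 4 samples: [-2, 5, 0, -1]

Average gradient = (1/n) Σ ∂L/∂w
Average gradient = 0.5

Average = (1/4)(-2 + 5 + 0 + -1) = 2/4 = 0.5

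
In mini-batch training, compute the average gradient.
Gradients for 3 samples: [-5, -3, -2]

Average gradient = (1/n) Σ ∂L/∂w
Average gradient = -3.333

Average = (1/3)(-5 + -3 + -2) = -10/3 = -3.333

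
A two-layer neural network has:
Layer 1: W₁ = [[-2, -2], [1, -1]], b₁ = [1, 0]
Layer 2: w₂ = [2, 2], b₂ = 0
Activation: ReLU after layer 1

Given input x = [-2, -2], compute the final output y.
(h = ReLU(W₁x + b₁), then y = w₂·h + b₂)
y = 18

Layer 1 pre-activation: z₁ = [9, 0]
After ReLU: h = [9, 0]
Layer 2 output: y = 2×9 + 2×0 + 0 = 18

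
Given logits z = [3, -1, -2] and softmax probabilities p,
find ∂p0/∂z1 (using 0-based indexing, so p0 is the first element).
∂p0/∂z1 = -0.01743

p = softmax(z) = [0.9756, 0.01787, 0.006573]
p0 = 0.9756, p1 = 0.01787

∂p0/∂z1 = -p0 × p1 = -0.9756 × 0.01787 = -0.01743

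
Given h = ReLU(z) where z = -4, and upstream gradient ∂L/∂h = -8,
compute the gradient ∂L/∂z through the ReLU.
∂L/∂z = 0

h = ReLU(-4) = 0
Since z < 0: ∂h/∂z = 0
∂L/∂z = ∂L/∂h · ∂h/∂z = -8 × 0 = 0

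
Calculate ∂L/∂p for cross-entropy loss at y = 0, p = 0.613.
∂L/∂p = 2.584

∂L/∂p = -y/p + (1-y)/(1-p) = 0 + 1/0.387 = 2.584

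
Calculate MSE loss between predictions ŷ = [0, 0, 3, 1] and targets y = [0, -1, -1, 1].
MSE = 4.25

MSE = (1/4)((0-0)² + (0--1)² + (3--1)² + (1-1)²) = (1/4)(0 + 1 + 16 + 0) = 4.25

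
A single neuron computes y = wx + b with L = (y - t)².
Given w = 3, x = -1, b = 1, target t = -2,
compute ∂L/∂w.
∂L/∂w = 0

y = wx + b = (3)(-1) + 1 = -2
∂L/∂y = 2(y - t) = 2(-2 - -2) = 0
∂y/∂w = x = -1
∂L/∂w = ∂L/∂y · ∂y/∂w = 0 × -1 = 0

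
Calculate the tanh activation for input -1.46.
-0.8977

tanh(-1.46) = (e^(-1.46) - e^(1.46))/(e^(-1.46) + e^(1.46)) = -0.8977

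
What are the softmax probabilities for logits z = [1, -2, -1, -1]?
p = [0.7573, 0.0377, 0.1025, 0.1025]

exp(z) = [2.718, 0.1353, 0.3679, 0.3679]
Sum = 3.589
p = [0.7573, 0.0377, 0.1025, 0.1025]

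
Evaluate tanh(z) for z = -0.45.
-0.4219

tanh(-0.45) = (e^(-0.45) - e^(0.45))/(e^(-0.45) + e^(0.45)) = -0.4219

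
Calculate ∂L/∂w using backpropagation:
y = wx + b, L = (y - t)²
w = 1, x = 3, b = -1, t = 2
∂L/∂w = 0

y = wx + b = (1)(3) + -1 = 2
∂L/∂y = 2(y - t) = 2(2 - 2) = 0
∂y/∂w = x = 3
∂L/∂w = ∂L/∂y · ∂y/∂w = 0 × 3 = 0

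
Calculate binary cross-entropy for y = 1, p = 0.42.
L = 0.8675

L = -1·log(0.42) - 0·log(0.58) = -log(0.42) = 0.8675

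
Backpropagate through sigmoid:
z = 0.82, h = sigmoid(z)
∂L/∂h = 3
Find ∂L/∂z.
∂L/∂z = 0.6368

σ(0.82) = 0.6942
σ'(0.82) = σ(0.82)(1 - σ(0.82)) = 0.6942 × 0.3058 = 0.2123
∂L/∂z = ∂L/∂h · σ'(z) = 3 × 0.2123 = 0.6368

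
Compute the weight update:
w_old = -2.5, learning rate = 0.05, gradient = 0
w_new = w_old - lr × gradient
w_new = -2.5

w_new = w - η·∂L/∂w = -2.5 - 0.05×(0) = -2.5 - (0) = -2.5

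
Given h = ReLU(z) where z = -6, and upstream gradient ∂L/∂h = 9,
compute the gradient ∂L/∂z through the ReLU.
∂L/∂z = 0

h = ReLU(-6) = 0
Since z < 0: ∂h/∂z = 0
∂L/∂z = ∂L/∂h · ∂h/∂z = 9 × 0 = 0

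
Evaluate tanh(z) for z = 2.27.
0.9789

tanh(2.27) = (e^(2.27) - e^(-2.27))/(e^(2.27) + e^(-2.27)) = 0.9789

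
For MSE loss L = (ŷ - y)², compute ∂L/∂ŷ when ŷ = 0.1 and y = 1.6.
∂L/∂ŷ = -3.0

∂L/∂ŷ = 2(ŷ - y) = 2(0.1 - 1.6) = 2(-1.5) = -3.0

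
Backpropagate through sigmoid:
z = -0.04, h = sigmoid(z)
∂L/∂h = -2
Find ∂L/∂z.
∂L/∂z = -0.4998

σ(-0.04) = 0.49
σ'(-0.04) = σ(-0.04)(1 - σ(-0.04)) = 0.49 × 0.51 = 0.2499
∂L/∂z = ∂L/∂h · σ'(z) = -2 × 0.2499 = -0.4998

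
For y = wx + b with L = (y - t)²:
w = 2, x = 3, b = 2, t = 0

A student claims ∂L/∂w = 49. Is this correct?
Incorrect

y = (2)(3) + 2 = 8
∂L/∂y = 2(y - t) = 2(8 - 0) = 16
∂y/∂w = x = 3
∂L/∂w = 16 × 3 = 48

Claimed value: 49
Incorrect: The correct gradient is 48.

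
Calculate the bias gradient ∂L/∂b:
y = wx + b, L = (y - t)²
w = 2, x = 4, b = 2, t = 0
∂L/∂b = 20

y = wx + b = (2)(4) + 2 = 10
∂L/∂y = 2(y - t) = 2(10 - 0) = 20
∂y/∂b = 1
∂L/∂b = ∂L/∂y · ∂y/∂b = 20 × 1 = 20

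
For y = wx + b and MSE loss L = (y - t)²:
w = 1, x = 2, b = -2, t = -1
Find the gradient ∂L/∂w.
∂L/∂w = 4

y = wx + b = (1)(2) + -2 = 0
∂L/∂y = 2(y - t) = 2(0 - -1) = 2
∂y/∂w = x = 2
∂L/∂w = ∂L/∂y · ∂y/∂w = 2 × 2 = 4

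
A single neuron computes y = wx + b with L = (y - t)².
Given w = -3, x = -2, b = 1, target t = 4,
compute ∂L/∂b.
∂L/∂b = 6

y = wx + b = (-3)(-2) + 1 = 7
∂L/∂y = 2(y - t) = 2(7 - 4) = 6
∂y/∂b = 1
∂L/∂b = ∂L/∂y · ∂y/∂b = 6 × 1 = 6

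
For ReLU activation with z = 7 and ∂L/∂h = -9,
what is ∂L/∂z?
∂L/∂z = -9

h = ReLU(7) = 7
Since z > 0: ∂h/∂z = 1
∂L/∂z = ∂L/∂h · ∂h/∂z = -9 × 1 = -9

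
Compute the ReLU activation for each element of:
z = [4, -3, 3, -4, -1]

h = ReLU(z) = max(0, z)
h = [4, 0, 3, 0, 0]

ReLU applied element-wise: max(0,4)=4, max(0,-3)=0, max(0,3)=3, max(0,-4)=0, max(0,-1)=0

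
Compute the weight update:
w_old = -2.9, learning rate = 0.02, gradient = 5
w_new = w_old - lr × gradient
w_new = -3

w_new = w - η·∂L/∂w = -2.9 - 0.02×(5) = -2.9 - (0.1) = -3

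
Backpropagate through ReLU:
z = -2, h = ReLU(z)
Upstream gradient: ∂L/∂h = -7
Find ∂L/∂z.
∂L/∂z = 0

h = ReLU(-2) = 0
Since z < 0: ∂h/∂z = 0
∂L/∂z = ∂L/∂h · ∂h/∂z = -7 × 0 = 0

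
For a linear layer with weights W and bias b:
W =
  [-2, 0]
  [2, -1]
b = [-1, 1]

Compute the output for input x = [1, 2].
y = [-3, 1]

Wx = [-2×1 + 0×2, 2×1 + -1×2]
   = [-2, 0]
y = Wx + b = [-2 + -1, 0 + 1] = [-3, 1]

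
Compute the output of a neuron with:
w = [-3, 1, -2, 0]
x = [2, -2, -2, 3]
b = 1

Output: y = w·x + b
y = -3

y = (-3)(2) + (1)(-2) + (-2)(-2) + (0)(3) + 1 = -3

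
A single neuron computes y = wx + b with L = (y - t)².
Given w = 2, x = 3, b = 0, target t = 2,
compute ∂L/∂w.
∂L/∂w = 24

y = wx + b = (2)(3) + 0 = 6
∂L/∂y = 2(y - t) = 2(6 - 2) = 8
∂y/∂w = x = 3
∂L/∂w = ∂L/∂y · ∂y/∂w = 8 × 3 = 24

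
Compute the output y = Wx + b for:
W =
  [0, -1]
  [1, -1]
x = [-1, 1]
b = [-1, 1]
y = [-2, -1]

Wx = [0×-1 + -1×1, 1×-1 + -1×1]
   = [-1, -2]
y = Wx + b = [-1 + -1, -2 + 1] = [-2, -1]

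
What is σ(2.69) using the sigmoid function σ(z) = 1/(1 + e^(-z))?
0.9364

sigmoid(2.69) = 1/(1 + e^(-2.69)) = 1/(1 + 0.06788) = 0.9364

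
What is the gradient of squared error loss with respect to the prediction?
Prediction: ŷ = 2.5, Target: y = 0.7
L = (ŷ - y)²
∂L/∂ŷ = 3.6

∂L/∂ŷ = 2(ŷ - y) = 2(2.5 - 0.7) = 2(1.8) = 3.6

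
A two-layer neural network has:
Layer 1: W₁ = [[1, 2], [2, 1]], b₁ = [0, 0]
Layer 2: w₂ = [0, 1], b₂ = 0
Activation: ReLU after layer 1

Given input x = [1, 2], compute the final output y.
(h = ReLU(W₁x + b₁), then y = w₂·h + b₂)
y = 4

Layer 1 pre-activation: z₁ = [5, 4]
After ReLU: h = [5, 4]
Layer 2 output: y = 0×5 + 1×4 + 0 = 4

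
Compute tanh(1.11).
0.8041

tanh(1.11) = (e^(1.11) - e^(-1.11))/(e^(1.11) + e^(-1.11)) = 0.8041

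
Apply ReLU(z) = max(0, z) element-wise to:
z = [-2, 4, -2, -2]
h = [0, 4, 0, 0]

ReLU applied element-wise: max(0,-2)=0, max(0,4)=4, max(0,-2)=0, max(0,-2)=0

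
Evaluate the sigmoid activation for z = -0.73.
0.3252

sigmoid(-0.73) = 1/(1 + e^(0.73)) = 1/(1 + 2.075) = 0.3252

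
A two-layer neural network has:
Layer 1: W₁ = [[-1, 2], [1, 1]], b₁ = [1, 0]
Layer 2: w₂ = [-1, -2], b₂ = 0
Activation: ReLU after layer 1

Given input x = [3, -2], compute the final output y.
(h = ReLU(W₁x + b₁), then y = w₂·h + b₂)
y = -2

Layer 1 pre-activation: z₁ = [-6, 1]
After ReLU: h = [0, 1]
Layer 2 output: y = -1×0 + -2×1 + 0 = -2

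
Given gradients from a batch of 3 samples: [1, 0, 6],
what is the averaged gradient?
Average gradient = 2.333

Average = (1/3)(1 + 0 + 6) = 7/3 = 2.333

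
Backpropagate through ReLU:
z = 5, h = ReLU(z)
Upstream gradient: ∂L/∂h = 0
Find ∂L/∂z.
∂L/∂z = 0

h = ReLU(5) = 5
Since z > 0: ∂h/∂z = 1
∂L/∂z = ∂L/∂h · ∂h/∂z = 0 × 1 = 0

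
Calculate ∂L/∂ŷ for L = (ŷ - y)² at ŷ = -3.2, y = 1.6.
∂L/∂ŷ = -9.6

∂L/∂ŷ = 2(ŷ - y) = 2(-3.2 - 1.6) = 2(-4.8) = -9.6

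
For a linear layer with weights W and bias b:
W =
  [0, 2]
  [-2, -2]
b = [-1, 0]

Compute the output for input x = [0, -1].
y = [-3, 2]

Wx = [0×0 + 2×-1, -2×0 + -2×-1]
   = [-2, 2]
y = Wx + b = [-2 + -1, 2 + 0] = [-3, 2]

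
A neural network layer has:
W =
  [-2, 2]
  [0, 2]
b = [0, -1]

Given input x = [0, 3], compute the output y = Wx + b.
y = [6, 5]

Wx = [-2×0 + 2×3, 0×0 + 2×3]
   = [6, 6]
y = Wx + b = [6 + 0, 6 + -1] = [6, 5]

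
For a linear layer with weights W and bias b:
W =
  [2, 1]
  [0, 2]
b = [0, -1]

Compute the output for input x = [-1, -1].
y = [-3, -3]

Wx = [2×-1 + 1×-1, 0×-1 + 2×-1]
   = [-3, -2]
y = Wx + b = [-3 + 0, -2 + -1] = [-3, -3]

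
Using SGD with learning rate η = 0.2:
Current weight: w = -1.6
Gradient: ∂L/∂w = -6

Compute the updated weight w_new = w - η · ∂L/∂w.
w_new = -0.4

w_new = w - η·∂L/∂w = -1.6 - 0.2×(-6) = -1.6 - (-1.2) = -0.4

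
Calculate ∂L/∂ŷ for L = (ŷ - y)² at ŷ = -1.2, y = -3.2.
∂L/∂ŷ = 4.0

∂L/∂ŷ = 2(ŷ - y) = 2(-1.2 - -3.2) = 2(2.0) = 4.0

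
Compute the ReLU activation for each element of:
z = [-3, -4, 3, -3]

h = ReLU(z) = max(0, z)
h = [0, 0, 3, 0]

ReLU applied element-wise: max(0,-3)=0, max(0,-4)=0, max(0,3)=3, max(0,-3)=0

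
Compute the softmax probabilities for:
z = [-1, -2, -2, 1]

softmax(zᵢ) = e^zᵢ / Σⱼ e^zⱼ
p = [0.1096, 0.0403, 0.0403, 0.8098]

exp(z) = [0.3679, 0.1353, 0.1353, 2.718]
Sum = 3.357
p = [0.1096, 0.0403, 0.0403, 0.8098]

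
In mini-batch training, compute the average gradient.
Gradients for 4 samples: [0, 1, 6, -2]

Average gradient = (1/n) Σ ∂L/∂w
Average gradient = 1.25

Average = (1/4)(0 + 1 + 6 + -2) = 5/4 = 1.25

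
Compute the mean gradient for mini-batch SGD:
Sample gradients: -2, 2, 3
Average gradient = 1

Average = (1/3)(-2 + 2 + 3) = 3/3 = 1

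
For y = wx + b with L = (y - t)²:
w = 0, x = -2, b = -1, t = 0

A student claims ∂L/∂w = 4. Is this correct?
Correct

y = (0)(-2) + -1 = -1
∂L/∂y = 2(y - t) = 2(-1 - 0) = -2
∂y/∂w = x = -2
∂L/∂w = -2 × -2 = 4

Claimed value: 4
Correct: The correct gradient is 4.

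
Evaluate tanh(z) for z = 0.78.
0.6527

tanh(0.78) = (e^(0.78) - e^(-0.78))/(e^(0.78) + e^(-0.78)) = 0.6527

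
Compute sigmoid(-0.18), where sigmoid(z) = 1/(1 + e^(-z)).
0.4551

sigmoid(-0.18) = 1/(1 + e^(0.18)) = 1/(1 + 1.197) = 0.4551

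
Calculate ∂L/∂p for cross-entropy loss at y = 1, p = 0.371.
∂L/∂p = -2.695

∂L/∂p = -y/p + (1-y)/(1-p) = -1/0.371 + 0 = -2.695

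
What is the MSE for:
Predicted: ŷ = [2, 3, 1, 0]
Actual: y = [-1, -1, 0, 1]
MSE = 6.75

MSE = (1/4)((2--1)² + (3--1)² + (1-0)² + (0-1)²) = (1/4)(9 + 16 + 1 + 1) = 6.75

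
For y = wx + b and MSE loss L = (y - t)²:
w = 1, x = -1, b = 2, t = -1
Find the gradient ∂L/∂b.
∂L/∂b = 4

y = wx + b = (1)(-1) + 2 = 1
∂L/∂y = 2(y - t) = 2(1 - -1) = 4
∂y/∂b = 1
∂L/∂b = ∂L/∂y · ∂y/∂b = 4 × 1 = 4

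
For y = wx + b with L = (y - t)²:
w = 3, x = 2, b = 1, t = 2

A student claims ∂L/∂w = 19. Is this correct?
Incorrect

y = (3)(2) + 1 = 7
∂L/∂y = 2(y - t) = 2(7 - 2) = 10
∂y/∂w = x = 2
∂L/∂w = 10 × 2 = 20

Claimed value: 19
Incorrect: The correct gradient is 20.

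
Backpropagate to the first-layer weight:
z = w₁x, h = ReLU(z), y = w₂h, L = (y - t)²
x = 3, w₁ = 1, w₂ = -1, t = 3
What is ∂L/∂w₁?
∂L/∂w₁ = 36

Forward pass:
z = w₁x = 1×3 = 3
h = ReLU(3) = 3
y = w₂h = -1×3 = -3

Backward pass:
∂L/∂y = 2(y - t) = 2(-3 - 3) = -12
∂y/∂h = w₂ = -1
∂h/∂z = 1 (ReLU derivative)
∂z/∂w₁ = x = 3

∂L/∂w₁ = -12 × -1 × 1 × 3 = 36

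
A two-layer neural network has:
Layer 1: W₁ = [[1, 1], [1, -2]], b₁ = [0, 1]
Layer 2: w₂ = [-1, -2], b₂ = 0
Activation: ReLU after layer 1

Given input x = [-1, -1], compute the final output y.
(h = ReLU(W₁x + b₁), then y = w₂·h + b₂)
y = -4

Layer 1 pre-activation: z₁ = [-2, 2]
After ReLU: h = [0, 2]
Layer 2 output: y = -1×0 + -2×2 + 0 = -4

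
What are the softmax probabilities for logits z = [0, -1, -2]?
p = [0.6652, 0.2447, 0.09]

exp(z) = [1, 0.3679, 0.1353]
Sum = 1.503
p = [0.6652, 0.2447, 0.09]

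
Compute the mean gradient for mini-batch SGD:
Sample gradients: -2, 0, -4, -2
Average gradient = -2

Average = (1/4)(-2 + 0 + -4 + -2) = -8/4 = -2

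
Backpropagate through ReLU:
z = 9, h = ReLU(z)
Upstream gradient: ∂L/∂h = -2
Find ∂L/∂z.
∂L/∂z = -2

h = ReLU(9) = 9
Since z > 0: ∂h/∂z = 1
∂L/∂z = ∂L/∂h · ∂h/∂z = -2 × 1 = -2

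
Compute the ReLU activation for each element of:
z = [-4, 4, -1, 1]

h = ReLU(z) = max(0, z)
h = [0, 4, 0, 1]

ReLU applied element-wise: max(0,-4)=0, max(0,4)=4, max(0,-1)=0, max(0,1)=1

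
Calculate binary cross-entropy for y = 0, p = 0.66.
L = 1.079

L = -0·log(0.66) - 1·log(0.34) = -log(0.34) = 1.079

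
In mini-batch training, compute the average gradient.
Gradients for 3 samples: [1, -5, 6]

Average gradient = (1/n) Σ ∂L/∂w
Average gradient = 0.6667

Average = (1/3)(1 + -5 + 6) = 2/3 = 0.6667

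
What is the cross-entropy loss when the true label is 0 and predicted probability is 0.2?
L = 0.2231

L = -0·log(0.2) - 1·log(0.8) = -log(0.8) = 0.2231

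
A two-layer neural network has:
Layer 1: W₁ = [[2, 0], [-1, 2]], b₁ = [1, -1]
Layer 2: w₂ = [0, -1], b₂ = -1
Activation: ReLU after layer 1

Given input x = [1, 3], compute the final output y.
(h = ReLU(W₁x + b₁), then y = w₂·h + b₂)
y = -5

Layer 1 pre-activation: z₁ = [3, 4]
After ReLU: h = [3, 4]
Layer 2 output: y = 0×3 + -1×4 + -1 = -5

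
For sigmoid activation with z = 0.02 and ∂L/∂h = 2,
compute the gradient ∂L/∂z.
∂L/∂z = 0.5

σ(0.02) = 0.505
σ'(0.02) = σ(0.02)(1 - σ(0.02)) = 0.505 × 0.495 = 0.25
∂L/∂z = ∂L/∂h · σ'(z) = 2 × 0.25 = 0.5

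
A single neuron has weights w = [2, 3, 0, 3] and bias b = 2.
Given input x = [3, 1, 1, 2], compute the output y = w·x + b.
y = 17

y = (2)(3) + (3)(1) + (0)(1) + (3)(2) + 2 = 17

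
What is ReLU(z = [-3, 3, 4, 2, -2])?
h = [0, 3, 4, 2, 0]

ReLU applied element-wise: max(0,-3)=0, max(0,3)=3, max(0,4)=4, max(0,2)=2, max(0,-2)=0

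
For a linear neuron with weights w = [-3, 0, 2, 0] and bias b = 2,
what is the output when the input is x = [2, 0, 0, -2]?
y = -4

y = (-3)(2) + (0)(0) + (2)(0) + (0)(-2) + 2 = -4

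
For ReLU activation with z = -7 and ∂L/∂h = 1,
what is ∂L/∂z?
∂L/∂z = 0

h = ReLU(-7) = 0
Since z < 0: ∂h/∂z = 0
∂L/∂z = ∂L/∂h · ∂h/∂z = 1 × 0 = 0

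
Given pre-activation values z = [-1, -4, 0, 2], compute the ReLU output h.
h = [0, 0, 0, 2]

ReLU applied element-wise: max(0,-1)=0, max(0,-4)=0, max(0,0)=0, max(0,2)=2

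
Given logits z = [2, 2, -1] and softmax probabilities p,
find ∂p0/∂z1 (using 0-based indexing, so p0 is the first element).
∂p0/∂z1 = -0.238

p = softmax(z) = [0.4879, 0.4879, 0.02429]
p0 = 0.4879, p1 = 0.4879

∂p0/∂z1 = -p0 × p1 = -0.4879 × 0.4879 = -0.238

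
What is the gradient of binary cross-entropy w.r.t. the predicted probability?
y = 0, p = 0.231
∂L/∂p = 1.3

∂L/∂p = -y/p + (1-y)/(1-p) = 0 + 1/0.769 = 1.3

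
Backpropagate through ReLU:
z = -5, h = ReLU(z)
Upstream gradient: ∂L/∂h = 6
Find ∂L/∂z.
∂L/∂z = 0

h = ReLU(-5) = 0
Since z < 0: ∂h/∂z = 0
∂L/∂z = ∂L/∂h · ∂h/∂z = 6 × 0 = 0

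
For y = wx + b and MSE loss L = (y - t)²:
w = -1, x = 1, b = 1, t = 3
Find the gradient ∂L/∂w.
∂L/∂w = -6

y = wx + b = (-1)(1) + 1 = 0
∂L/∂y = 2(y - t) = 2(0 - 3) = -6
∂y/∂w = x = 1
∂L/∂w = ∂L/∂y · ∂y/∂w = -6 × 1 = -6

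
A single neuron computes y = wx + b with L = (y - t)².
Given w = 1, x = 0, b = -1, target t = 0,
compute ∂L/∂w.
∂L/∂w = 0

y = wx + b = (1)(0) + -1 = -1
∂L/∂y = 2(y - t) = 2(-1 - 0) = -2
∂y/∂w = x = 0
∂L/∂w = ∂L/∂y · ∂y/∂w = -2 × 0 = 0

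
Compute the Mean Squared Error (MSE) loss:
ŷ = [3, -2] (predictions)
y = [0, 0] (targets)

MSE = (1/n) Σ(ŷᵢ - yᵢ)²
MSE = 6.5

MSE = (1/2)((3-0)² + (-2-0)²) = (1/2)(9 + 4) = 6.5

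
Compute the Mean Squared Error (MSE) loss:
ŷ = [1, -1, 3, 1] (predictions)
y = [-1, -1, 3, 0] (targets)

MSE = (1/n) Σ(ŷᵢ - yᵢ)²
MSE = 1.25

MSE = (1/4)((1--1)² + (-1--1)² + (3-3)² + (1-0)²) = (1/4)(4 + 0 + 0 + 1) = 1.25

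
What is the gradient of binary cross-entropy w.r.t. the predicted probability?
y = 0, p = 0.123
∂L/∂p = 1.14

∂L/∂p = -y/p + (1-y)/(1-p) = 0 + 1/0.877 = 1.14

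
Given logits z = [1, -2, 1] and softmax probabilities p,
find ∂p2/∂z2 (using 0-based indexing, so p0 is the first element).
∂p2/∂z2 = 0.2499

p = softmax(z) = [0.4879, 0.02429, 0.4879]
p2 = 0.4879

∂p2/∂z2 = p2(1 - p2) = 0.4879 × (1 - 0.4879) = 0.2499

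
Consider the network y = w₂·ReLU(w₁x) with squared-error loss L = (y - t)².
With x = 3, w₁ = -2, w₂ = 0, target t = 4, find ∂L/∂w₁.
∂L/∂w₁ = 0

Forward pass:
z = w₁x = -2×3 = -6
h = ReLU(-6) = 0
y = w₂h = 0×0 = 0

Backward pass:
∂L/∂y = 2(y - t) = 2(0 - 4) = -8
∂y/∂h = w₂ = 0
∂h/∂z = 0 (ReLU derivative)
∂z/∂w₁ = x = 3

∂L/∂w₁ = -8 × 0 × 0 × 3 = 0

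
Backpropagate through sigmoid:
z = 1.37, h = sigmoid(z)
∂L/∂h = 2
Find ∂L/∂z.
∂L/∂z = 0.3231

σ(1.37) = 0.7974
σ'(1.37) = σ(1.37)(1 - σ(1.37)) = 0.7974 × 0.2026 = 0.1616
∂L/∂z = ∂L/∂h · σ'(z) = 2 × 0.1616 = 0.3231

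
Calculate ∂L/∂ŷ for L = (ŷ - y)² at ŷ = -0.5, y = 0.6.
∂L/∂ŷ = -2.2

∂L/∂ŷ = 2(ŷ - y) = 2(-0.5 - 0.6) = 2(-1.1) = -2.2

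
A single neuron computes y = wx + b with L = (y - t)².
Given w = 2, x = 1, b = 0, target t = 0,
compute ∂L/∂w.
∂L/∂w = 4

y = wx + b = (2)(1) + 0 = 2
∂L/∂y = 2(y - t) = 2(2 - 0) = 4
∂y/∂w = x = 1
∂L/∂w = ∂L/∂y · ∂y/∂w = 4 × 1 = 4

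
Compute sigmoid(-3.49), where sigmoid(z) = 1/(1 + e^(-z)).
0.0296

sigmoid(-3.49) = 1/(1 + e^(3.49)) = 1/(1 + 32.79) = 0.0296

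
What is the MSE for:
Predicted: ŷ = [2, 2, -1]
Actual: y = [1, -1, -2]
MSE = 3.667

MSE = (1/3)((2-1)² + (2--1)² + (-1--2)²) = (1/3)(1 + 9 + 1) = 3.667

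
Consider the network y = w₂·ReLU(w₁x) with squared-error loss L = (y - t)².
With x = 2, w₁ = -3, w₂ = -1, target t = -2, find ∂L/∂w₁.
∂L/∂w₁ = 0

Forward pass:
z = w₁x = -3×2 = -6
h = ReLU(-6) = 0
y = w₂h = -1×0 = 0

Backward pass:
∂L/∂y = 2(y - t) = 2(0 - -2) = 4
∂y/∂h = w₂ = -1
∂h/∂z = 0 (ReLU derivative)
∂z/∂w₁ = x = 2

∂L/∂w₁ = 4 × -1 × 0 × 2 = 0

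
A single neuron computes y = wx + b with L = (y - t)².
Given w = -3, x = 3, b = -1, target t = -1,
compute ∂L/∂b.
∂L/∂b = -18

y = wx + b = (-3)(3) + -1 = -10
∂L/∂y = 2(y - t) = 2(-10 - -1) = -18
∂y/∂b = 1
∂L/∂b = ∂L/∂y · ∂y/∂b = -18 × 1 = -18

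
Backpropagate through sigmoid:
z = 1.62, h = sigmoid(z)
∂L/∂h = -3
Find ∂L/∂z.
∂L/∂z = -0.4137

σ(1.62) = 0.8348
σ'(1.62) = σ(1.62)(1 - σ(1.62)) = 0.8348 × 0.1652 = 0.1379
∂L/∂z = ∂L/∂h · σ'(z) = -3 × 0.1379 = -0.4137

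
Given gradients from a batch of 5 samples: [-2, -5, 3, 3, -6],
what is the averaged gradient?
Average gradient = -1.4

Average = (1/5)(-2 + -5 + 3 + 3 + -6) = -7/5 = -1.4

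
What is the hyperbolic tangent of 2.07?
0.9687

tanh(2.07) = (e^(2.07) - e^(-2.07))/(e^(2.07) + e^(-2.07)) = 0.9687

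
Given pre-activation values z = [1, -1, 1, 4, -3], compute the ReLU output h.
h = [1, 0, 1, 4, 0]

ReLU applied element-wise: max(0,1)=1, max(0,-1)=0, max(0,1)=1, max(0,4)=4, max(0,-3)=0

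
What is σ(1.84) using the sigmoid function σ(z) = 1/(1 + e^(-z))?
0.8629

sigmoid(1.84) = 1/(1 + e^(-1.84)) = 1/(1 + 0.1588) = 0.8629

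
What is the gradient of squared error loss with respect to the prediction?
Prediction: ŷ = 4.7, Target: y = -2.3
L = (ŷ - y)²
∂L/∂ŷ = 14.0

∂L/∂ŷ = 2(ŷ - y) = 2(4.7 - -2.3) = 2(7.0) = 14.0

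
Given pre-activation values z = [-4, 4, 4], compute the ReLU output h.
h = [0, 4, 4]

ReLU applied element-wise: max(0,-4)=0, max(0,4)=4, max(0,4)=4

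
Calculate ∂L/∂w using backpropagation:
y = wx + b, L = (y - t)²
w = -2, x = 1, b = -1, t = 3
∂L/∂w = -12

y = wx + b = (-2)(1) + -1 = -3
∂L/∂y = 2(y - t) = 2(-3 - 3) = -12
∂y/∂w = x = 1
∂L/∂w = ∂L/∂y · ∂y/∂w = -12 × 1 = -12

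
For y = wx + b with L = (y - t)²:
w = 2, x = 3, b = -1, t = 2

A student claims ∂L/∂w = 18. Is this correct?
Correct

y = (2)(3) + -1 = 5
∂L/∂y = 2(y - t) = 2(5 - 2) = 6
∂y/∂w = x = 3
∂L/∂w = 6 × 3 = 18

Claimed value: 18
Correct: The correct gradient is 18.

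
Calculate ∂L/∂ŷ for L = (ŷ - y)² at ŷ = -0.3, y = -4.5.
∂L/∂ŷ = 8.4

∂L/∂ŷ = 2(ŷ - y) = 2(-0.3 - -4.5) = 2(4.2) = 8.4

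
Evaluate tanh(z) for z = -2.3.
-0.9801

tanh(-2.3) = (e^(-2.3) - e^(2.3))/(e^(-2.3) + e^(2.3)) = -0.9801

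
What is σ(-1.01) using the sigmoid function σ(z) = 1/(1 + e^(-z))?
0.267

sigmoid(-1.01) = 1/(1 + e^(1.01)) = 1/(1 + 2.746) = 0.267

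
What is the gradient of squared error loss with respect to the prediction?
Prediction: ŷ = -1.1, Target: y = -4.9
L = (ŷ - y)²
∂L/∂ŷ = 7.6

∂L/∂ŷ = 2(ŷ - y) = 2(-1.1 - -4.9) = 2(3.8) = 7.6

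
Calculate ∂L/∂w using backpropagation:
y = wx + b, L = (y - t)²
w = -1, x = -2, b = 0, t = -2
∂L/∂w = -16

y = wx + b = (-1)(-2) + 0 = 2
∂L/∂y = 2(y - t) = 2(2 - -2) = 8
∂y/∂w = x = -2
∂L/∂w = ∂L/∂y · ∂y/∂w = 8 × -2 = -16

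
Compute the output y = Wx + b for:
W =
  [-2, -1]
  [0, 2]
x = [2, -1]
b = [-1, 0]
y = [-4, -2]

Wx = [-2×2 + -1×-1, 0×2 + 2×-1]
   = [-3, -2]
y = Wx + b = [-3 + -1, -2 + 0] = [-4, -2]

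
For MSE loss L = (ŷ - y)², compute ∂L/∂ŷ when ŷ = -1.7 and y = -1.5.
∂L/∂ŷ = -0.4

∂L/∂ŷ = 2(ŷ - y) = 2(-1.7 - -1.5) = 2(-0.2) = -0.4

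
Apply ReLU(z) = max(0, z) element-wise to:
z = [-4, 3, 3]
h = [0, 3, 3]

ReLU applied element-wise: max(0,-4)=0, max(0,3)=3, max(0,3)=3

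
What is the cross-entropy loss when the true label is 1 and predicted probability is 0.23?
L = 1.47

L = -1·log(0.23) - 0·log(0.77) = -log(0.23) = 1.47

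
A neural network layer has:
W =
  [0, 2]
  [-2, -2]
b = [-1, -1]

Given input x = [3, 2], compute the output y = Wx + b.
y = [3, -11]

Wx = [0×3 + 2×2, -2×3 + -2×2]
   = [4, -10]
y = Wx + b = [4 + -1, -10 + -1] = [3, -11]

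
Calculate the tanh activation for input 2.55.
0.9879

tanh(2.55) = (e^(2.55) - e^(-2.55))/(e^(2.55) + e^(-2.55)) = 0.9879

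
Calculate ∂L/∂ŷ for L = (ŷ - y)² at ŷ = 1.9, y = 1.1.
∂L/∂ŷ = 1.6

∂L/∂ŷ = 2(ŷ - y) = 2(1.9 - 1.1) = 2(0.8) = 1.6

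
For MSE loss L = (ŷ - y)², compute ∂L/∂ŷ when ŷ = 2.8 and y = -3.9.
∂L/∂ŷ = 13.4

∂L/∂ŷ = 2(ŷ - y) = 2(2.8 - -3.9) = 2(6.7) = 13.4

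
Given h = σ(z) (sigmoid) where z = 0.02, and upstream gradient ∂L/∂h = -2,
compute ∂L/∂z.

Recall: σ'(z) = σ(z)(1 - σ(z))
∂L/∂z = -0.5

σ(0.02) = 0.505
σ'(0.02) = σ(0.02)(1 - σ(0.02)) = 0.505 × 0.495 = 0.25
∂L/∂z = ∂L/∂h · σ'(z) = -2 × 0.25 = -0.5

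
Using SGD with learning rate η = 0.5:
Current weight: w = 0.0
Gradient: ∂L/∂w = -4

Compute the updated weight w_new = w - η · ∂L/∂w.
w_new = 2

w_new = w - η·∂L/∂w = 0.0 - 0.5×(-4) = 0.0 - (-2) = 2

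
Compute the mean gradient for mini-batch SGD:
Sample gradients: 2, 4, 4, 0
Average gradient = 2.5

Average = (1/4)(2 + 4 + 4 + 0) = 10/4 = 2.5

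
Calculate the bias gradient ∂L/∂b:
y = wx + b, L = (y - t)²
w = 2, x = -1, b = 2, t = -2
∂L/∂b = 4

y = wx + b = (2)(-1) + 2 = 0
∂L/∂y = 2(y - t) = 2(0 - -2) = 4
∂y/∂b = 1
∂L/∂b = ∂L/∂y · ∂y/∂b = 4 × 1 = 4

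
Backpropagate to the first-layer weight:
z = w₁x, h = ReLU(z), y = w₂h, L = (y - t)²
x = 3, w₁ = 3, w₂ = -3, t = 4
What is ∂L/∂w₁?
∂L/∂w₁ = 558

Forward pass:
z = w₁x = 3×3 = 9
h = ReLU(9) = 9
y = w₂h = -3×9 = -27

Backward pass:
∂L/∂y = 2(y - t) = 2(-27 - 4) = -62
∂y/∂h = w₂ = -3
∂h/∂z = 1 (ReLU derivative)
∂z/∂w₁ = x = 3

∂L/∂w₁ = -62 × -3 × 1 × 3 = 558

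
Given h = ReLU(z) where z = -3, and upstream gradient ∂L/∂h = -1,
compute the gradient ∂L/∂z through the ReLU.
∂L/∂z = 0

h = ReLU(-3) = 0
Since z < 0: ∂h/∂z = 0
∂L/∂z = ∂L/∂h · ∂h/∂z = -1 × 0 = 0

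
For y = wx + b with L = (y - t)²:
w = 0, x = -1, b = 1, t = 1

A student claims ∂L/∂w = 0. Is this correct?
Correct

y = (0)(-1) + 1 = 1
∂L/∂y = 2(y - t) = 2(1 - 1) = 0
∂y/∂w = x = -1
∂L/∂w = 0 × -1 = 0

Claimed value: 0
Correct: The correct gradient is 0.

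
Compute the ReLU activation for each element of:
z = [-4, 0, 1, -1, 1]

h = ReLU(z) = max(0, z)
h = [0, 0, 1, 0, 1]

ReLU applied element-wise: max(0,-4)=0, max(0,0)=0, max(0,1)=1, max(0,-1)=0, max(0,1)=1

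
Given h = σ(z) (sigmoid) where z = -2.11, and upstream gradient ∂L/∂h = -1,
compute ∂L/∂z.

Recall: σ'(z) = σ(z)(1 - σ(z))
∂L/∂z = -0.09644

σ(-2.11) = 0.1081
σ'(-2.11) = σ(-2.11)(1 - σ(-2.11)) = 0.1081 × 0.8919 = 0.09644
∂L/∂z = ∂L/∂h · σ'(z) = -1 × 0.09644 = -0.09644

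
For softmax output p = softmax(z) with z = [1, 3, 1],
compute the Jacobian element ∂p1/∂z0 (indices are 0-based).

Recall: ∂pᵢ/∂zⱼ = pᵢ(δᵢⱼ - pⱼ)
∂p1/∂z0 = -0.08382

p = softmax(z) = [0.1065, 0.787, 0.1065]
p1 = 0.787, p0 = 0.1065

∂p1/∂z0 = -p1 × p0 = -0.787 × 0.1065 = -0.08382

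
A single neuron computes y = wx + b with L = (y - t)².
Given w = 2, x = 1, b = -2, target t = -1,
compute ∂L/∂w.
∂L/∂w = 2

y = wx + b = (2)(1) + -2 = 0
∂L/∂y = 2(y - t) = 2(0 - -1) = 2
∂y/∂w = x = 1
∂L/∂w = ∂L/∂y · ∂y/∂w = 2 × 1 = 2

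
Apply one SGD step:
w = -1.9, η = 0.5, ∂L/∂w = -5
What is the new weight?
w_new = 0.6

w_new = w - η·∂L/∂w = -1.9 - 0.5×(-5) = -1.9 - (-2.5) = 0.6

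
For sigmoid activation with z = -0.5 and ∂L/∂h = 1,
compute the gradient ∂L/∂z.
∂L/∂z = 0.235

σ(-0.5) = 0.3775
σ'(-0.5) = σ(-0.5)(1 - σ(-0.5)) = 0.3775 × 0.6225 = 0.235
∂L/∂z = ∂L/∂h · σ'(z) = 1 × 0.235 = 0.235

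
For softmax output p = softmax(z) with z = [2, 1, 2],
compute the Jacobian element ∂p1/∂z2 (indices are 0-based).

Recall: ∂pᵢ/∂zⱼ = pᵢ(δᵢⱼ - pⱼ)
∂p1/∂z2 = -0.06561

p = softmax(z) = [0.4223, 0.1554, 0.4223]
p1 = 0.1554, p2 = 0.4223

∂p1/∂z2 = -p1 × p2 = -0.1554 × 0.4223 = -0.06561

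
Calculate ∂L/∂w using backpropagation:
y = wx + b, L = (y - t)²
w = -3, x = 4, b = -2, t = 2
∂L/∂w = -128

y = wx + b = (-3)(4) + -2 = -14
∂L/∂y = 2(y - t) = 2(-14 - 2) = -32
∂y/∂w = x = 4
∂L/∂w = ∂L/∂y · ∂y/∂w = -32 × 4 = -128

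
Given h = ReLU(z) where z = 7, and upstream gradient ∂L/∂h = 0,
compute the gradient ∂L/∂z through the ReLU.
∂L/∂z = 0

h = ReLU(7) = 7
Since z > 0: ∂h/∂z = 1
∂L/∂z = ∂L/∂h · ∂h/∂z = 0 × 1 = 0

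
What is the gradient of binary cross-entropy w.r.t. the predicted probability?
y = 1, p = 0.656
∂L/∂p = -1.524

∂L/∂p = -y/p + (1-y)/(1-p) = -1/0.656 + 0 = -1.524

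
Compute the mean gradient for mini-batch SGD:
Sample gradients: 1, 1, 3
Average gradient = 1.667

Average = (1/3)(1 + 1 + 3) = 5/3 = 1.667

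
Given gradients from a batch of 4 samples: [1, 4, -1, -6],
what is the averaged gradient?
Average gradient = -0.5

Average = (1/4)(1 + 4 + -1 + -6) = -2/4 = -0.5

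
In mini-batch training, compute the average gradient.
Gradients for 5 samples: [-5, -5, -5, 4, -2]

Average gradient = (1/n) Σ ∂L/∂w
Average gradient = -2.6

Average = (1/5)(-5 + -5 + -5 + 4 + -2) = -13/5 = -2.6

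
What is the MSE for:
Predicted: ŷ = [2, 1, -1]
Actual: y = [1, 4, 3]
MSE = 8.667

MSE = (1/3)((2-1)² + (1-4)² + (-1-3)²) = (1/3)(1 + 9 + 16) = 8.667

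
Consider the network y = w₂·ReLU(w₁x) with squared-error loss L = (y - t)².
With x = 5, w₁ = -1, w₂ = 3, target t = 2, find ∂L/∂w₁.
∂L/∂w₁ = 0

Forward pass:
z = w₁x = -1×5 = -5
h = ReLU(-5) = 0
y = w₂h = 3×0 = 0

Backward pass:
∂L/∂y = 2(y - t) = 2(0 - 2) = -4
∂y/∂h = w₂ = 3
∂h/∂z = 0 (ReLU derivative)
∂z/∂w₁ = x = 5

∂L/∂w₁ = -4 × 3 × 0 × 5 = 0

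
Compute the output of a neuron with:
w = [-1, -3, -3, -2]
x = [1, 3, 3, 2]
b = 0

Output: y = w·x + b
y = -23

y = (-1)(1) + (-3)(3) + (-3)(3) + (-2)(2) + 0 = -23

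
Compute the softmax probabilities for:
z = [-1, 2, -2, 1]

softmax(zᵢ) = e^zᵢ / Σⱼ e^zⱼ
p = [0.0347, 0.6964, 0.0128, 0.2562]

exp(z) = [0.3679, 7.389, 0.1353, 2.718]
Sum = 10.61
p = [0.0347, 0.6964, 0.0128, 0.2562]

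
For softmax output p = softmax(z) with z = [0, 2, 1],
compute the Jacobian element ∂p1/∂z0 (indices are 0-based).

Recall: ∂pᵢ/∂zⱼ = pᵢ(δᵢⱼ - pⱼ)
∂p1/∂z0 = -0.05989

p = softmax(z) = [0.09003, 0.6652, 0.2447]
p1 = 0.6652, p0 = 0.09003

∂p1/∂z0 = -p1 × p0 = -0.6652 × 0.09003 = -0.05989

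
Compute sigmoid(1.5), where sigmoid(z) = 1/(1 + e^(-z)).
0.8176

sigmoid(1.5) = 1/(1 + e^(-1.5)) = 1/(1 + 0.2231) = 0.8176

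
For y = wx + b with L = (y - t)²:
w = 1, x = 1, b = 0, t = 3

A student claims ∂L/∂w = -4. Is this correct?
Correct

y = (1)(1) + 0 = 1
∂L/∂y = 2(y - t) = 2(1 - 3) = -4
∂y/∂w = x = 1
∂L/∂w = -4 × 1 = -4

Claimed value: -4
Correct: The correct gradient is -4.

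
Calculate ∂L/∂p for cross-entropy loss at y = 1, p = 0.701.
∂L/∂p = -1.427

∂L/∂p = -y/p + (1-y)/(1-p) = -1/0.701 + 0 = -1.427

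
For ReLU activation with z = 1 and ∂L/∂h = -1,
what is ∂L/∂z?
∂L/∂z = -1

h = ReLU(1) = 1
Since z > 0: ∂h/∂z = 1
∂L/∂z = ∂L/∂h · ∂h/∂z = -1 × 1 = -1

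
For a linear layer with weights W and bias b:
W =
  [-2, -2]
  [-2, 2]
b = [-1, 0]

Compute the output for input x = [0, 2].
y = [-5, 4]

Wx = [-2×0 + -2×2, -2×0 + 2×2]
   = [-4, 4]
y = Wx + b = [-4 + -1, 4 + 0] = [-5, 4]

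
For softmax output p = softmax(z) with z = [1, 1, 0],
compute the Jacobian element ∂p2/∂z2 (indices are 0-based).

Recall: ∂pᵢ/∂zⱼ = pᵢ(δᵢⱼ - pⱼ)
∂p2/∂z2 = 0.1312

p = softmax(z) = [0.4223, 0.4223, 0.1554]
p2 = 0.1554

∂p2/∂z2 = p2(1 - p2) = 0.1554 × (1 - 0.1554) = 0.1312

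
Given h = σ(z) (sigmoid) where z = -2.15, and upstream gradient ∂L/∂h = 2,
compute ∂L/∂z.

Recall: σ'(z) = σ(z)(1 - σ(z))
∂L/∂z = 0.1869

σ(-2.15) = 0.1043
σ'(-2.15) = σ(-2.15)(1 - σ(-2.15)) = 0.1043 × 0.8957 = 0.09345
∂L/∂z = ∂L/∂h · σ'(z) = 2 × 0.09345 = 0.1869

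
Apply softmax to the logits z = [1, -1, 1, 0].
p = [0.3995, 0.0541, 0.3995, 0.147]

exp(z) = [2.718, 0.3679, 2.718, 1]
Sum = 6.804
p = [0.3995, 0.0541, 0.3995, 0.147]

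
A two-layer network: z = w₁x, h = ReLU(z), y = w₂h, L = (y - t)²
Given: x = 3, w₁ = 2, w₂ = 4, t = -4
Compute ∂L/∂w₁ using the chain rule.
∂L/∂w₁ = 672

Forward pass:
z = w₁x = 2×3 = 6
h = ReLU(6) = 6
y = w₂h = 4×6 = 24

Backward pass:
∂L/∂y = 2(y - t) = 2(24 - -4) = 56
∂y/∂h = w₂ = 4
∂h/∂z = 1 (ReLU derivative)
∂z/∂w₁ = x = 3

∂L/∂w₁ = 56 × 4 × 1 × 3 = 672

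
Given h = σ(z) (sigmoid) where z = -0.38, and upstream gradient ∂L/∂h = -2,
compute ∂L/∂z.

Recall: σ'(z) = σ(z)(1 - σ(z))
∂L/∂z = -0.4824

σ(-0.38) = 0.4061
σ'(-0.38) = σ(-0.38)(1 - σ(-0.38)) = 0.4061 × 0.5939 = 0.2412
∂L/∂z = ∂L/∂h · σ'(z) = -2 × 0.2412 = -0.4824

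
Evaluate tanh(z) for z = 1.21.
0.8367

tanh(1.21) = (e^(1.21) - e^(-1.21))/(e^(1.21) + e^(-1.21)) = 0.8367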